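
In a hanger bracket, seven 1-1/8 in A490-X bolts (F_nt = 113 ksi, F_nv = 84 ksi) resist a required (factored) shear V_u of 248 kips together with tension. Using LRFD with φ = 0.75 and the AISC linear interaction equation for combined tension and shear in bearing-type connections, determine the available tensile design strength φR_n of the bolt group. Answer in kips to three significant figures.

433 kips

A_b = π·1.125²/4 = 0.994 in²; f_rv = 248 / (7 × 0.994) = 35.64 ksi.
F'_nt = 1.3 F_nt − (F_nt / φF_nv) f_rv = 1.3·113 − (113/(0.75·84))·35.64 = 82.97 ksi, capped at F_nt → F'_nt = 82.97 ksi.
R_n = F'_nt · A_b · n = 82.97 × 0.994 × 7 = 577.3 kips.
Design strength φR_n = 0.75 × 577.3 = 433 kips.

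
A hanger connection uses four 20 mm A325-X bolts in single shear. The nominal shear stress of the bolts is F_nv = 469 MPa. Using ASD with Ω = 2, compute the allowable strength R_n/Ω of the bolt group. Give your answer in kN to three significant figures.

A_b = π × 20² / 4 = 314.2 mm².
R_n = F_nv · A_b · n · n_s = 469 × 314.2 × 4 × 1 / 1000 = 589.4 kN.
Allowable strength R_n/Ω = 589.4 / 2 = 295 kN.

295 kN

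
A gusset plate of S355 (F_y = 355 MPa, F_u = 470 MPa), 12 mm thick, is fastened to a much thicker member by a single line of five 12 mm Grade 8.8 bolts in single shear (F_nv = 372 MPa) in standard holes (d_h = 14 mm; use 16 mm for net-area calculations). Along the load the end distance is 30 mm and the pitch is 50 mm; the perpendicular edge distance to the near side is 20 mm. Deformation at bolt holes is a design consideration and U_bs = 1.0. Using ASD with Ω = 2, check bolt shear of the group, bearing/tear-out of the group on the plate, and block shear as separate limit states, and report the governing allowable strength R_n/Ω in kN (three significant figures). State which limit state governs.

105 kN (bolt shear governs)

Bolt shear: A_b = π·12²/4 = 113.1 mm²; R_n = 372 × 113.1 × 5 × 1 / 1000 = 210.4 kN → 210.4 / 2 = 105 kN.
Bearing: edge l_c = 23, r_n = 155.7 kN; interior l_c = 36, r_n = 162.4 kN; R_n = 155.7 + 4·162.4 = 805.4 kN → 403 kN.
Block shear: A_gv = 2760, A_nv = 1896, A_nt = 144 mm²; R_n = min(0.6F_uA_nv, 0.6F_yA_gv) + U_bs·F_u·A_nt = 602.4 kN → 301 kN.
Bolt shear governs: 105 kN.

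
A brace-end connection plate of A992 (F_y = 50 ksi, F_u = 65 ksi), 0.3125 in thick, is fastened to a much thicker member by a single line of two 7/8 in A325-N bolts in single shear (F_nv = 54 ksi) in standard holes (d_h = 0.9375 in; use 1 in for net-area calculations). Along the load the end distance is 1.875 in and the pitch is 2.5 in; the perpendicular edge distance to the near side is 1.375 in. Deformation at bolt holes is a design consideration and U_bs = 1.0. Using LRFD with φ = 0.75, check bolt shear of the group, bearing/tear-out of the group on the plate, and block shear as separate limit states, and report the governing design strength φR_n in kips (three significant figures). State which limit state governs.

Bolt shear: A_b = π·0.875²/4 = 0.6013 in²; R_n = 54 × 0.6013 × 2 × 1 = 64.94 kips → 0.75 × 64.94 = 48.7 kips.
Bearing: edge l_c = 1.406, r_n = 34.28 kips; interior l_c = 1.562, r_n = 38.09 kips; R_n = 34.28 + 1·38.09 = 72.36 kips → 54.3 kips.
Block shear: A_gv = 1.367, A_nv = 0.8984, A_nt = 0.2734 in²; R_n = min(0.6F_uA_nv, 0.6F_yA_gv) + U_bs·F_u·A_nt = 52.81 kips → 39.6 kips.
Block shear governs: 39.6 kips.

39.6 kips (block shear governs)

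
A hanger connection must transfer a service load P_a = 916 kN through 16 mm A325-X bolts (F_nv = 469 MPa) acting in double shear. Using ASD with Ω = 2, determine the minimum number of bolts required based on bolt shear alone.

A_b = π·16²/4 = 201.1 mm².
Per-bolt allowable strength R_n/Ω = 469 × 201.1 × 2 / 1000 / 2 = 94.3 kN.
n ≥ 916 / 94.3 = 9.714 → use 10 bolts.

10 bolts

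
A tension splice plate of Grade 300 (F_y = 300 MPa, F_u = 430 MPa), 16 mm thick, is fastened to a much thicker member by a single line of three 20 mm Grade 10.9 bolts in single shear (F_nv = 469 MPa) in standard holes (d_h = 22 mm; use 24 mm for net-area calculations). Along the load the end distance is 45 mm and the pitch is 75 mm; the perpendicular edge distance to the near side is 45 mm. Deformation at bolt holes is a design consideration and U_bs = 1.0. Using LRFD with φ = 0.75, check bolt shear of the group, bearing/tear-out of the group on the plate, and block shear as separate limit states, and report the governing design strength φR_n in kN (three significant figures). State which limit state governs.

Bolt shear: A_b = π·20²/4 = 314.2 mm²; R_n = 469 × 314.2 × 3 × 1 / 1000 = 442 kN → 0.75 × 442 = 332 kN.
Bearing: edge l_c = 34, r_n = 280.7 kN; interior l_c = 53, r_n = 330.2 kN; R_n = 280.7 + 2·330.2 = 941.2 kN → 706 kN.
Block shear: A_gv = 3120, A_nv = 2160, A_nt = 528 mm²; R_n = min(0.6F_uA_nv, 0.6F_yA_gv) + U_bs·F_u·A_nt = 784.3 kN → 588 kN.
Bolt shear governs: 332 kN.

332 kN (bolt shear governs)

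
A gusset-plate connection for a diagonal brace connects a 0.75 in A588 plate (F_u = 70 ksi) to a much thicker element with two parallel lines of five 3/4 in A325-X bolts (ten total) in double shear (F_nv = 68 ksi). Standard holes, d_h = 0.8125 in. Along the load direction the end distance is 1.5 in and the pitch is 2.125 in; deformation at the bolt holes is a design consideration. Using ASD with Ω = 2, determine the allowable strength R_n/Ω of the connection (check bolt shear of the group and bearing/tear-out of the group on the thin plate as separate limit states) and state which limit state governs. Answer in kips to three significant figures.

300 kips (bolt shear governs)

Bolt shear: A_b = π·0.75²/4 = 0.4418 in²; R_n = 68 × 0.4418 × 10 × 2 = 600.8 kips → 600.8 / 2 = 300 kips.
Bearing (1.2 l_c t F_u ≤ 2.4 d t F_u): upper limit = 2.4·0.75·0.75·70 = 94.5 kips.
  Edge l_c = 1.5 − 0.8125/2 = 1.094 → r_n = 68.91 kips; interior l_c = 2.125 − 0.8125 = 1.312 → r_n = 82.69 kips.
  R_n,bearing = 2·68.91 + 8·82.69 = 799.3 kips → 799.3 / 2 = 400 kips.
Bolt shear governs: 300 kips.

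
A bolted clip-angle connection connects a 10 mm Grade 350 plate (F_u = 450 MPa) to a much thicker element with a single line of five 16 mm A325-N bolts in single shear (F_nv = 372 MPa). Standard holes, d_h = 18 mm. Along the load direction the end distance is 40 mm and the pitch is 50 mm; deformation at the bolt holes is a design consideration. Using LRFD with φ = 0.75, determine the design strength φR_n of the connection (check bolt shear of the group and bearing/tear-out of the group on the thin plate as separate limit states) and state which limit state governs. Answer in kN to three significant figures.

Bolt shear: A_b = π·16²/4 = 201.1 mm²; R_n = 372 × 201.1 × 5 × 1 / 1000 = 374 kN → 0.75 × 374 = 280 kN.
Bearing (1.2 l_c t F_u ≤ 2.4 d t F_u): upper limit = 2.4·16·10·450 / 1000 = 172.8 kN.
  Edge l_c = 40 − 18/2 = 31 → r_n = 167.4 kN; interior l_c = 50 − 18 = 32 → r_n = 172.8 kN.
  R_n,bearing = 1·167.4 + 4·172.8 = 858.6 kN → 0.75 × 858.6 = 644 kN.
Bolt shear governs: 280 kN.

280 kN (bolt shear governs)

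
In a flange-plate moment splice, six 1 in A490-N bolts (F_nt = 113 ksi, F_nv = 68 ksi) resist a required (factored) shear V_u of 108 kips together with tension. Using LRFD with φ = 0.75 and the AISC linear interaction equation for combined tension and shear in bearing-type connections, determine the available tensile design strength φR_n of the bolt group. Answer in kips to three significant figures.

340 kips

A_b = π·1²/4 = 0.7854 in²; f_rv = 108 / (6 × 0.7854) = 22.92 ksi.
F'_nt = 1.3 F_nt − (F_nt / φF_nv) f_rv = 1.3·113 − (113/(0.75·68))·22.92 = 96.12 ksi, capped at F_nt → F'_nt = 96.12 ksi.
R_n = F'_nt · A_b · n = 96.12 × 0.7854 × 6 = 453 kips.
Design strength φR_n = 0.75 × 453 = 340 kips.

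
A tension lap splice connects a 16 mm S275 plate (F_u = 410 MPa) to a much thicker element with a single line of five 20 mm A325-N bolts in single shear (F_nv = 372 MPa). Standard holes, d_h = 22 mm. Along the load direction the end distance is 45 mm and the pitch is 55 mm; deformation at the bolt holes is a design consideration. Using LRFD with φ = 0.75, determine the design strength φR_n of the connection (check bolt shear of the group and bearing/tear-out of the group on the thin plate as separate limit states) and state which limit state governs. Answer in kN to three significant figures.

438 kN (bolt shear governs)

Bolt shear: A_b = π·20²/4 = 314.2 mm²; R_n = 372 × 314.2 × 5 × 1 / 1000 = 584.3 kN → 0.75 × 584.3 = 438 kN.
Bearing (1.2 l_c t F_u ≤ 2.4 d t F_u): upper limit = 2.4·20·16·410 / 1000 = 314.9 kN.
  Edge l_c = 45 − 22/2 = 34 → r_n = 267.6 kN; interior l_c = 55 − 22 = 33 → r_n = 259.8 kN.
  R_n,bearing = 1·267.6 + 4·259.8 = 1307 kN → 0.75 × 1307 = 980 kN.
Bolt shear governs: 438 kN.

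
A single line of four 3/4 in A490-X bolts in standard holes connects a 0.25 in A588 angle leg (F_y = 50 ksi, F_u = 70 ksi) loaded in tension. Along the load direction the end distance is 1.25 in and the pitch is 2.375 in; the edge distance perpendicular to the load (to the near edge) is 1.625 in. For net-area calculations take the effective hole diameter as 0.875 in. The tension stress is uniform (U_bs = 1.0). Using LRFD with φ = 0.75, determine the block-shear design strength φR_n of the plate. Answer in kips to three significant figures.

Shear plane L_v = 1.25 + 3·2.375 = 8.375 in; A_gv = 8.375 × 0.25 = 2.094 in².
A_nv = (8.375 − 3.5·0.875) × 0.25 = 1.328 in².
A_nt = (1.625 − 0.5·0.875) × 0.25 = 0.2969 in².
0.6 F_u A_nv = 55.78 kips; 0.6 F_y A_gv = 62.81 kips → shear rupture governs the shear term.
R_n = 55.78 + 1.0 × 70 × 0.2969 = 76.56 kips.
Design strength φR_n = 0.75 × 76.56 = 57.4 kips.

57.4 kips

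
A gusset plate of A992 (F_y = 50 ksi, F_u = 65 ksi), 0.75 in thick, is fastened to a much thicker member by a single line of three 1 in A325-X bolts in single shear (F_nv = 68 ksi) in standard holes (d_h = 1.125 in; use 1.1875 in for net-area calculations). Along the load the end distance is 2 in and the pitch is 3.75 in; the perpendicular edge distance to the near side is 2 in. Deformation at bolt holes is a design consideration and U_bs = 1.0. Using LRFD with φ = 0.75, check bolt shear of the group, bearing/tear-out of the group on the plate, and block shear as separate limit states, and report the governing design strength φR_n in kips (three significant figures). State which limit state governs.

120 kips (bolt shear governs)

Bolt shear: A_b = π·1²/4 = 0.7854 in²; R_n = 68 × 0.7854 × 3 × 1 = 160.2 kips → 0.75 × 160.2 = 120 kips.
Bearing: edge l_c = 1.438, r_n = 84.09 kips; interior l_c = 2.625, r_n = 117 kips; R_n = 84.09 + 2·117 = 318.1 kips → 239 kips.
Block shear: A_gv = 7.125, A_nv = 4.898, A_nt = 1.055 in²; R_n = min(0.6F_uA_nv, 0.6F_yA_gv) + U_bs·F_u·A_nt = 259.6 kips → 195 kips.
Bolt shear governs: 120 kips.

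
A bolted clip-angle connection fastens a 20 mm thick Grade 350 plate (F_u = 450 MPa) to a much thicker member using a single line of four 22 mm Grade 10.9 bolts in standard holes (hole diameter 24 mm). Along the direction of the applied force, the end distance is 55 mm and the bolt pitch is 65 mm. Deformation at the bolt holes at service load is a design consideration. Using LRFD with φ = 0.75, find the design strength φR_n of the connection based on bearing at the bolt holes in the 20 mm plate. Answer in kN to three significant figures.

1340 kN

Per bolt r_n = 1.2 l_c t F_u ≤ 2.4 d t F_u; upper limit = 2.4 × 22 × 20 × 450 / 1000 = 475.2 kN.
Edge bolt: l_c = 55 − 24/2 = 43 mm → 1.2 × 43 × 20 × 450 / 1000 = 464.4 → r_n = 464.4 kN.
Interior bolts: l_c = 65 − 24 = 41 mm → 1.2 × 41 × 20 × 450 / 1000 = 442.8 → r_n = 442.8 kN.
R_n = 1 × 464.4 + 3 × 442.8 = 1793 kN.
Design strength φR_n = 0.75 × 1793 = 1340 kN.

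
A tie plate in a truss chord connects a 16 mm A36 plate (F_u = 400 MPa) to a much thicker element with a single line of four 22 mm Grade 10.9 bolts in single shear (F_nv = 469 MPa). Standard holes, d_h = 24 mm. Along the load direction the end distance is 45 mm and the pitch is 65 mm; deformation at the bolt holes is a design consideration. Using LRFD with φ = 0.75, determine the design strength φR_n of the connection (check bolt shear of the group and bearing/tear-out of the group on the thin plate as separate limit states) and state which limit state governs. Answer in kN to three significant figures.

535 kN (bolt shear governs)

Bolt shear: A_b = π·22²/4 = 380.1 mm²; R_n = 469 × 380.1 × 4 × 1 / 1000 = 713.1 kN → 0.75 × 713.1 = 535 kN.
Bearing (1.2 l_c t F_u ≤ 2.4 d t F_u): upper limit = 2.4·22·16·400 / 1000 = 337.9 kN.
  Edge l_c = 45 − 24/2 = 33 → r_n = 253.4 kN; interior l_c = 65 − 24 = 41 → r_n = 314.9 kN.
  R_n,bearing = 1·253.4 + 3·314.9 = 1198 kN → 0.75 × 1198 = 899 kN.
Bolt shear governs: 535 kN.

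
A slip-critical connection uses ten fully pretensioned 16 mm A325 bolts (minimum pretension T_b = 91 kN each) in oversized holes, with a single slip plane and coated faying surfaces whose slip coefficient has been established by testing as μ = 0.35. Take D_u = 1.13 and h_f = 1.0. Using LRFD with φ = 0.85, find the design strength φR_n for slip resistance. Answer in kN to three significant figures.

306 kN

R_n = μ · D_u · h_f · T_b · n_s · n_b = 0.35 × 1.13 × 1.0 × 91 × 1 × 10 = 359.9 kN.
Design strength φR_n = 0.85 × 359.9 = 306 kN.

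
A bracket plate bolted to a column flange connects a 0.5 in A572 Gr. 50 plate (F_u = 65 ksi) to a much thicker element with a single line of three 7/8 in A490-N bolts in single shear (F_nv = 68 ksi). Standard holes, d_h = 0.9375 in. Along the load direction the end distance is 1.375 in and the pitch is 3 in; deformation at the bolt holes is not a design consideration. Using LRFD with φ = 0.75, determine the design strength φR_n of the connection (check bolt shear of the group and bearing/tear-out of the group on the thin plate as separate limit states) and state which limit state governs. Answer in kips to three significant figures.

Bolt shear: A_b = π·0.875²/4 = 0.6013 in²; R_n = 68 × 0.6013 × 3 × 1 = 122.7 kips → 0.75 × 122.7 = 92 kips.
Bearing (1.5 l_c t F_u ≤ 3.0 d t F_u): upper limit = 3.0·0.875·0.5·65 = 85.31 kips.
  Edge l_c = 1.375 − 0.9375/2 = 0.9062 → r_n = 44.18 kips; interior l_c = 3 − 0.9375 = 2.062 → r_n = 85.31 kips.
  R_n,bearing = 1·44.18 + 2·85.31 = 214.8 kips → 0.75 × 214.8 = 161 kips.
Bolt shear governs: 92 kips.

92 kips (bolt shear governs)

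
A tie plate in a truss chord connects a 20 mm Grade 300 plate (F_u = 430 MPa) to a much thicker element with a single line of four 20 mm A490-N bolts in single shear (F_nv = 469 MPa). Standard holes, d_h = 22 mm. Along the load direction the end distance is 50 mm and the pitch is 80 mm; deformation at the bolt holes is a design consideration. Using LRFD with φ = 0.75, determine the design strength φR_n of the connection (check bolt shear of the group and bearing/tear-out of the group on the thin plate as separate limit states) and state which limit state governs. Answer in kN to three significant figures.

Bolt shear: A_b = π·20²/4 = 314.2 mm²; R_n = 469 × 314.2 × 4 × 1 / 1000 = 589.4 kN → 0.75 × 589.4 = 442 kN.
Bearing (1.2 l_c t F_u ≤ 2.4 d t F_u): upper limit = 2.4·20·20·430 / 1000 = 412.8 kN.
  Edge l_c = 50 − 22/2 = 39 → r_n = 402.5 kN; interior l_c = 80 − 22 = 58 → r_n = 412.8 kN.
  R_n,bearing = 1·402.5 + 3·412.8 = 1641 kN → 0.75 × 1641 = 1230 kN.
Bolt shear governs: 442 kN.

442 kN (bolt shear governs)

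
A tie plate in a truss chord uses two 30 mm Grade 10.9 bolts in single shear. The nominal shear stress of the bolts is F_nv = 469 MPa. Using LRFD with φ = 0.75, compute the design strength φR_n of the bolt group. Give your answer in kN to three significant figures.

497 kN

A_b = π × 30² / 4 = 706.9 mm².
R_n = F_nv · A_b · n · n_s = 469 × 706.9 × 2 × 1 / 1000 = 663 kN.
Design strength φR_n = 0.75 × 663 = 497 kN.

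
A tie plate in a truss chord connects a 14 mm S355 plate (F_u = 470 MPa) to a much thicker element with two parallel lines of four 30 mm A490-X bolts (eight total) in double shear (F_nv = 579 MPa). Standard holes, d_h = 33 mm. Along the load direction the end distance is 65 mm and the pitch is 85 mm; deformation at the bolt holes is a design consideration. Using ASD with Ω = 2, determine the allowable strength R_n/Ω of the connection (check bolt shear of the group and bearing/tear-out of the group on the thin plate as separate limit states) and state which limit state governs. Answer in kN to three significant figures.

Bolt shear: A_b = π·30²/4 = 706.9 mm²; R_n = 579 × 706.9 × 8 × 2 / 1000 = 6548 kN → 6548 / 2 = 3270 kN.
Bearing (1.2 l_c t F_u ≤ 2.4 d t F_u): upper limit = 2.4·30·14·470 / 1000 = 473.8 kN.
  Edge l_c = 65 − 33/2 = 48.5 → r_n = 383 kN; interior l_c = 85 − 33 = 52 → r_n = 410.6 kN.
  R_n,bearing = 2·383 + 6·410.6 = 3229 kN → 3229 / 2 = 1610 kN.
Bearing governs: 1610 kN.

1610 kN (bearing governs)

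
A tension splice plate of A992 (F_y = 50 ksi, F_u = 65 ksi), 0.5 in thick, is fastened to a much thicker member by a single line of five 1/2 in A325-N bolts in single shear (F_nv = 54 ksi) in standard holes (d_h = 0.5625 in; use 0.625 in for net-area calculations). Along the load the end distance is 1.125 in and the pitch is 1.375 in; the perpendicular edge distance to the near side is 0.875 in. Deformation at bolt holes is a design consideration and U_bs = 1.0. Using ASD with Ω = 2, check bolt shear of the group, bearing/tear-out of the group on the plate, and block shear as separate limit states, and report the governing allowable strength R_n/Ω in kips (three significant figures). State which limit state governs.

Bolt shear: A_b = π·0.5²/4 = 0.1963 in²; R_n = 54 × 0.1963 × 5 × 1 = 53.01 kips → 53.01 / 2 = 26.5 kips.
Bearing: edge l_c = 0.8438, r_n = 32.91 kips; interior l_c = 0.8125, r_n = 31.69 kips; R_n = 32.91 + 4·31.69 = 159.7 kips → 79.8 kips.
Block shear: A_gv = 3.312, A_nv = 1.906, A_nt = 0.2812 in²; R_n = min(0.6F_uA_nv, 0.6F_yA_gv) + U_bs·F_u·A_nt = 92.62 kips → 46.3 kips.
Bolt shear governs: 26.5 kips.

26.5 kips (bolt shear governs)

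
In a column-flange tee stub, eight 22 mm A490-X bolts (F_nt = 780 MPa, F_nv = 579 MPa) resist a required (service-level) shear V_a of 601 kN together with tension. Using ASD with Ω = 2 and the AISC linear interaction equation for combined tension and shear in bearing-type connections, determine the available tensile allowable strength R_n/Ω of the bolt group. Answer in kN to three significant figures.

A_b = π·22²/4 = 380.1 mm²; f_rv = 601 × 1000 / (8 × 380.1) = 197.6 MPa.
F'_nt = 1.3 F_nt − (Ω F_nt / F_nv) f_rv = 1.3·780 − (2·780/579)·197.6 = 481.5 MPa, capped at F_nt → F'_nt = 481.5 MPa.
R_n = F'_nt · A_b · n = 481.5 × 380.1 × 8 / 1000 = 1464 kN.
Allowable strength R_n/Ω = 1464 / 2 = 732 kN.

732 kN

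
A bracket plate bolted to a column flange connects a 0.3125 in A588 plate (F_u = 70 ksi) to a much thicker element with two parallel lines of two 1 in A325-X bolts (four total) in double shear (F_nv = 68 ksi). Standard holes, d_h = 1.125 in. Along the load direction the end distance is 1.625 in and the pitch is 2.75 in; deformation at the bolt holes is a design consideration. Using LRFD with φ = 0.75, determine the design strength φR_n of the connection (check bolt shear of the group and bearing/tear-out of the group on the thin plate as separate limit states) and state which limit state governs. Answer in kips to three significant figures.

106 kips (bearing governs)

Bolt shear: A_b = π·1²/4 = 0.7854 in²; R_n = 68 × 0.7854 × 4 × 2 = 427.3 kips → 0.75 × 427.3 = 320 kips.
Bearing (1.2 l_c t F_u ≤ 2.4 d t F_u): upper limit = 2.4·1·0.3125·70 = 52.5 kips.
  Edge l_c = 1.625 − 1.125/2 = 1.062 → r_n = 27.89 kips; interior l_c = 2.75 − 1.125 = 1.625 → r_n = 42.66 kips.
  R_n,bearing = 2·27.89 + 2·42.66 = 141.1 kips → 0.75 × 141.1 = 106 kips.
Bearing governs: 106 kips.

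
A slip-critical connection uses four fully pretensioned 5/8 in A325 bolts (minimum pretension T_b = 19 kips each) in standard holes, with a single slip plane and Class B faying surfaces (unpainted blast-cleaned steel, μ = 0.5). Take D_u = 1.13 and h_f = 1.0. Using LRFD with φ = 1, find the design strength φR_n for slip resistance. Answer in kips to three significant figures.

42.9 kips

R_n = μ · D_u · h_f · T_b · n_s · n_b = 0.5 × 1.13 × 1.0 × 19 × 1 × 4 = 42.94 kips.
Design strength φR_n = 1 × 42.94 = 42.9 kips.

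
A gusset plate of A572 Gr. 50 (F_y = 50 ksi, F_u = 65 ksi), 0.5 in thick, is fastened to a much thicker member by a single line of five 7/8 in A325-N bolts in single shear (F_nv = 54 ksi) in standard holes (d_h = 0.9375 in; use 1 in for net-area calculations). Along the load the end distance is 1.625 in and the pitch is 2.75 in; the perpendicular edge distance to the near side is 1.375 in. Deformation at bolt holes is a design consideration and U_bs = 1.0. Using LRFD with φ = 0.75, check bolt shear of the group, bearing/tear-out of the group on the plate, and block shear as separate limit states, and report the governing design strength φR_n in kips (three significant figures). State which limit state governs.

122 kips (bolt shear governs)

Bolt shear: A_b = π·0.875²/4 = 0.6013 in²; R_n = 54 × 0.6013 × 5 × 1 = 162.4 kips → 0.75 × 162.4 = 122 kips.
Bearing: edge l_c = 1.156, r_n = 45.09 kips; interior l_c = 1.812, r_n = 68.25 kips; R_n = 45.09 + 4·68.25 = 318.1 kips → 239 kips.
Block shear: A_gv = 6.312, A_nv = 4.062, A_nt = 0.4375 in²; R_n = min(0.6F_uA_nv, 0.6F_yA_gv) + U_bs·F_u·A_nt = 186.9 kips → 140 kips.
Bolt shear governs: 122 kips.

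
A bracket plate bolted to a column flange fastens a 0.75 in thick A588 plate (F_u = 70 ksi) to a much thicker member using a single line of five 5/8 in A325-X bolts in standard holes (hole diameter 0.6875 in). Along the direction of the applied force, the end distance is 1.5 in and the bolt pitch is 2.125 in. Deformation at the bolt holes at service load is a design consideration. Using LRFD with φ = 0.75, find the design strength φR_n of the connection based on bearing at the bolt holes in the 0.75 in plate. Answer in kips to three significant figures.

Per bolt r_n = 1.2 l_c t F_u ≤ 2.4 d t F_u; upper limit = 2.4 × 0.625 × 0.75 × 70 = 78.75 kips.
Edge bolt: l_c = 1.5 − 0.6875/2 = 1.156 in → 1.2 × 1.156 × 0.75 × 70 = 72.84 → r_n = 72.84 kips.
Interior bolts: l_c = 2.125 − 0.6875 = 1.438 in → 1.2 × 1.438 × 0.75 × 70 = 90.56 → r_n = 78.75 kips.
R_n = 1 × 72.84 + 4 × 78.75 = 387.8 kips.
Design strength φR_n = 0.75 × 387.8 = 291 kips.

291 kips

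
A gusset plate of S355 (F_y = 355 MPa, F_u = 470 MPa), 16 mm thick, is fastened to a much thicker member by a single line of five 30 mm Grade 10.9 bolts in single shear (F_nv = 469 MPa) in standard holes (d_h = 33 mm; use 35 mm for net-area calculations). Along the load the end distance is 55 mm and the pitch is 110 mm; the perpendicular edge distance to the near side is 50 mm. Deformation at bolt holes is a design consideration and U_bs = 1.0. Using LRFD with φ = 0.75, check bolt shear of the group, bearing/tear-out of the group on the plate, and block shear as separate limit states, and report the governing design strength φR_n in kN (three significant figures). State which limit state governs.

Bolt shear: A_b = π·30²/4 = 706.9 mm²; R_n = 469 × 706.9 × 5 × 1 / 1000 = 1658 kN → 0.75 × 1658 = 1240 kN.
Bearing: edge l_c = 38.5, r_n = 347.4 kN; interior l_c = 77, r_n = 541.4 kN; R_n = 347.4 + 4·541.4 = 2513 kN → 1880 kN.
Block shear: A_gv = 7920, A_nv = 5400, A_nt = 520 mm²; R_n = min(0.6F_uA_nv, 0.6F_yA_gv) + U_bs·F_u·A_nt = 1767 kN → 1330 kN.
Bolt shear governs: 1240 kN.

1240 kN (bolt shear governs)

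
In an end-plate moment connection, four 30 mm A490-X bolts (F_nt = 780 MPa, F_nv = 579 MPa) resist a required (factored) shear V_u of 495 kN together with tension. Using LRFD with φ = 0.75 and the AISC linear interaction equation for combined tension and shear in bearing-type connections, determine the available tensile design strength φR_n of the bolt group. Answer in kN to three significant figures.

A_b = π·30²/4 = 706.9 mm²; f_rv = 495 × 1000 / (4 × 706.9) = 175.1 MPa.
F'_nt = 1.3 F_nt − (F_nt / φF_nv) f_rv = 1.3·780 − (780/(0.75·579))·175.1 = 699.5 MPa, capped at F_nt → F'_nt = 699.5 MPa.
R_n = F'_nt · A_b · n = 699.5 × 706.9 × 4 / 1000 = 1978 kN.
Design strength φR_n = 0.75 × 1978 = 1480 kN.

1480 kN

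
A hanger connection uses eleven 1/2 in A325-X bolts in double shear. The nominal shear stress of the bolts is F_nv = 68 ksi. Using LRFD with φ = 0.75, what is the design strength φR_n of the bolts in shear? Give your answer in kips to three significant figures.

A_b = π × 0.5² / 4 = 0.1963 in².
R_n = F_nv · A_b · n · n_s = 68 × 0.1963 × 11 × 2 = 293.7 kips.
Design strength φR_n = 0.75 × 293.7 = 220 kips.

220 kips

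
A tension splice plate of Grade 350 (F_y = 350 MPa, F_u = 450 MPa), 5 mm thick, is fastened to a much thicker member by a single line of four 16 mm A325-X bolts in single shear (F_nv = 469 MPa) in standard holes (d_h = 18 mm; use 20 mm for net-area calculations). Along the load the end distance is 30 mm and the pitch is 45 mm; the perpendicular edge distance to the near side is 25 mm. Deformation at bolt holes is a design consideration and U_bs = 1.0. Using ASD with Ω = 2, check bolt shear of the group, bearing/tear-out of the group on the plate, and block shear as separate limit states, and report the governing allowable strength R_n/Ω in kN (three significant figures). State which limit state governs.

81 kN (block shear governs)

Bolt shear: A_b = π·16²/4 = 201.1 mm²; R_n = 469 × 201.1 × 4 × 1 / 1000 = 377.2 kN → 377.2 / 2 = 189 kN.
Bearing: edge l_c = 21, r_n = 56.7 kN; interior l_c = 27, r_n = 72.9 kN; R_n = 56.7 + 3·72.9 = 275.4 kN → 138 kN.
Block shear: A_gv = 825, A_nv = 475, A_nt = 75 mm²; R_n = min(0.6F_uA_nv, 0.6F_yA_gv) + U_bs·F_u·A_nt = 162 kN → 81 kN.
Block shear governs: 81 kN.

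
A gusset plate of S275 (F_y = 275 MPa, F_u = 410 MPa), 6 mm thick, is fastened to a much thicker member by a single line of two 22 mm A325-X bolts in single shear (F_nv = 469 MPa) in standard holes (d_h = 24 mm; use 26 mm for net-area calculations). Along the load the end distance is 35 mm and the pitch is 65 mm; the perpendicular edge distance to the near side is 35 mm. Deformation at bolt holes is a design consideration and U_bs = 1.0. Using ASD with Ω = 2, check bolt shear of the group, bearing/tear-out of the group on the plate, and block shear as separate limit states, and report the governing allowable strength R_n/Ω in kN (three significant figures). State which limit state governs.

72.1 kN (block shear governs)

Bolt shear: A_b = π·22²/4 = 380.1 mm²; R_n = 469 × 380.1 × 2 × 1 / 1000 = 356.6 kN → 356.6 / 2 = 178 kN.
Bearing: edge l_c = 23, r_n = 67.9 kN; interior l_c = 41, r_n = 121 kN; R_n = 67.9 + 1·121 = 188.9 kN → 94.5 kN.
Block shear: A_gv = 600, A_nv = 366, A_nt = 132 mm²; R_n = min(0.6F_uA_nv, 0.6F_yA_gv) + U_bs·F_u·A_nt = 144.2 kN → 72.1 kN.
Block shear governs: 72.1 kN.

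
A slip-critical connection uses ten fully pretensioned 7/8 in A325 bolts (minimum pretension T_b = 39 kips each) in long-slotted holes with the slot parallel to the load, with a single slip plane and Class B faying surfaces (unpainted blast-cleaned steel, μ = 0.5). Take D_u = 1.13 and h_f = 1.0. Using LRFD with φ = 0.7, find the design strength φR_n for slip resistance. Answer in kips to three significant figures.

154 kips

R_n = μ · D_u · h_f · T_b · n_s · n_b = 0.5 × 1.13 × 1.0 × 39 × 1 × 10 = 220.3 kips.
Design strength φR_n = 0.7 × 220.3 = 154 kips.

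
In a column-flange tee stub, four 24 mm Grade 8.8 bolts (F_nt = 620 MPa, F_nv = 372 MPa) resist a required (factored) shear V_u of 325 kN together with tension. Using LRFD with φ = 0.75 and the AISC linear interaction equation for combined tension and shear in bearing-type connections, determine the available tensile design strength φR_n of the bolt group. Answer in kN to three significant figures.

552 kN

A_b = π·24²/4 = 452.4 mm²; f_rv = 325 × 1000 / (4 × 452.4) = 179.6 MPa.
F'_nt = 1.3 F_nt − (F_nt / φF_nv) f_rv = 1.3·620 − (620/(0.75·372))·179.6 = 406.9 MPa, capped at F_nt → F'_nt = 406.9 MPa.
R_n = F'_nt · A_b · n = 406.9 × 452.4 × 4 / 1000 = 736.3 kN.
Design strength φR_n = 0.75 × 736.3 = 552 kN.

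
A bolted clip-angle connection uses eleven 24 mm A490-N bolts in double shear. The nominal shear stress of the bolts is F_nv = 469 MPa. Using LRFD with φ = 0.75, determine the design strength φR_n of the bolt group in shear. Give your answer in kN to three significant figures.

3500 kN

A_b = π × 24² / 4 = 452.4 mm².
R_n = F_nv · A_b · n · n_s = 469 × 452.4 × 11 × 2 / 1000 = 4668 kN.
Design strength φR_n = 0.75 × 4668 = 3500 kN.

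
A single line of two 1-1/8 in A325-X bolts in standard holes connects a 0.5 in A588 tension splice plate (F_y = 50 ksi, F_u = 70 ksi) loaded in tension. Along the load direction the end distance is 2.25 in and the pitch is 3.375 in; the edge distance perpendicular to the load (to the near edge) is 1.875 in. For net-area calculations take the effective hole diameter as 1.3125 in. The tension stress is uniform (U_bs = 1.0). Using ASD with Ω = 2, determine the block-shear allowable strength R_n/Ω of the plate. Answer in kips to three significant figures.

Shear plane L_v = 2.25 + 1·3.375 = 5.625 in; A_gv = 5.625 × 0.5 = 2.812 in².
A_nv = (5.625 − 1.5·1.3125) × 0.5 = 1.828 in².
A_nt = (1.875 − 0.5·1.3125) × 0.5 = 0.6094 in².
0.6 F_u A_nv = 76.78 kips; 0.6 F_y A_gv = 84.38 kips → shear rupture governs the shear term.
R_n = 76.78 + 1.0 × 70 × 0.6094 = 119.4 kips.
Allowable strength R_n/Ω = 119.4 / 2 = 59.7 kips.

59.7 kips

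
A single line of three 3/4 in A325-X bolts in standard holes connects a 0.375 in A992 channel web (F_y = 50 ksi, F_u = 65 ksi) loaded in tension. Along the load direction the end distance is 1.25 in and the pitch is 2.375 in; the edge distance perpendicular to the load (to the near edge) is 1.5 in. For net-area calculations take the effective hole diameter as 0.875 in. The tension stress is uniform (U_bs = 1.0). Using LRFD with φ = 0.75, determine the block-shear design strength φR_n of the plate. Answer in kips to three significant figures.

Shear plane L_v = 1.25 + 2·2.375 = 6 in; A_gv = 6 × 0.375 = 2.25 in².
A_nv = (6 − 2.5·0.875) × 0.375 = 1.43 in².
A_nt = (1.5 − 0.5·0.875) × 0.375 = 0.3984 in².
0.6 F_u A_nv = 55.76 kips; 0.6 F_y A_gv = 67.5 kips → shear rupture governs the shear term.
R_n = 55.76 + 1.0 × 65 × 0.3984 = 81.66 kips.
Design strength φR_n = 0.75 × 81.66 = 61.2 kips.

61.2 kips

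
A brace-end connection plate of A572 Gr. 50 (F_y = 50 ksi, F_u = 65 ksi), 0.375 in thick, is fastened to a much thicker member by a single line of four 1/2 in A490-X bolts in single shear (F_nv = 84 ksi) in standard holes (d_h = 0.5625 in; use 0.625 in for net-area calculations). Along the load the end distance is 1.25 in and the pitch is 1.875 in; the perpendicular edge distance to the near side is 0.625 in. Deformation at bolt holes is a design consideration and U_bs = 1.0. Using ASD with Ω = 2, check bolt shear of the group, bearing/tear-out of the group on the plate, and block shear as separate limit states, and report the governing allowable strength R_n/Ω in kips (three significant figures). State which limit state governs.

Bolt shear: A_b = π·0.5²/4 = 0.1963 in²; R_n = 84 × 0.1963 × 4 × 1 = 65.97 kips → 65.97 / 2 = 33 kips.
Bearing: edge l_c = 0.9688, r_n = 28.34 kips; interior l_c = 1.312, r_n = 29.25 kips; R_n = 28.34 + 3·29.25 = 116.1 kips → 58 kips.
Block shear: A_gv = 2.578, A_nv = 1.758, A_nt = 0.1172 in²; R_n = min(0.6F_uA_nv, 0.6F_yA_gv) + U_bs·F_u·A_nt = 76.17 kips → 38.1 kips.
Bolt shear governs: 33 kips.

33 kips (bolt shear governs)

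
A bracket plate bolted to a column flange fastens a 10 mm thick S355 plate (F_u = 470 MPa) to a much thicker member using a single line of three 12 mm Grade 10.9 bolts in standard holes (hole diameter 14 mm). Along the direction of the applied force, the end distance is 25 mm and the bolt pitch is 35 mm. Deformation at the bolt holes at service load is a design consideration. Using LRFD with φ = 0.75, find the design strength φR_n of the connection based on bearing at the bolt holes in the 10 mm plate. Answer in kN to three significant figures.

254 kN

Per bolt r_n = 1.2 l_c t F_u ≤ 2.4 d t F_u; upper limit = 2.4 × 12 × 10 × 470 / 1000 = 135.4 kN.
Edge bolt: l_c = 25 − 14/2 = 18 mm → 1.2 × 18 × 10 × 470 / 1000 = 101.5 → r_n = 101.5 kN.
Interior bolts: l_c = 35 − 14 = 21 mm → 1.2 × 21 × 10 × 470 / 1000 = 118.4 → r_n = 118.4 kN.
R_n = 1 × 101.5 + 2 × 118.4 = 338.4 kN.
Design strength φR_n = 0.75 × 338.4 = 254 kN.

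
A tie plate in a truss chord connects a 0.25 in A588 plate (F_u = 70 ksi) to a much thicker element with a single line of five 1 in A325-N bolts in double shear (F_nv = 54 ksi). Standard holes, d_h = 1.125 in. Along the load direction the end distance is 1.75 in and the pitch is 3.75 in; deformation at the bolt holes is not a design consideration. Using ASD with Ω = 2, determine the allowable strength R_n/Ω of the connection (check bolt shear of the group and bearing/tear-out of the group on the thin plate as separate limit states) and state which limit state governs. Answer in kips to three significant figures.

121 kips (bearing governs)

Bolt shear: A_b = π·1²/4 = 0.7854 in²; R_n = 54 × 0.7854 × 5 × 2 = 424.1 kips → 424.1 / 2 = 212 kips.
Bearing (1.5 l_c t F_u ≤ 3.0 d t F_u): upper limit = 3.0·1·0.25·70 = 52.5 kips.
  Edge l_c = 1.75 − 1.125/2 = 1.188 → r_n = 31.17 kips; interior l_c = 3.75 − 1.125 = 2.625 → r_n = 52.5 kips.
  R_n,bearing = 1·31.17 + 4·52.5 = 241.2 kips → 241.2 / 2 = 121 kips.
Bearing governs: 121 kips.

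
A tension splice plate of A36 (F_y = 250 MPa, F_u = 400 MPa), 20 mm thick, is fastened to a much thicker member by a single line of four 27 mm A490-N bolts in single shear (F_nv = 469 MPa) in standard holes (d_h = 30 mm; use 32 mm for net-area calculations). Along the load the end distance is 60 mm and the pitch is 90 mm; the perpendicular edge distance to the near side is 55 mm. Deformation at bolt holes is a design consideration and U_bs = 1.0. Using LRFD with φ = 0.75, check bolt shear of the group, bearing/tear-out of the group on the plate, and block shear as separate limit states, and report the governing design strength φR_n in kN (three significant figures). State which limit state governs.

806 kN (bolt shear governs)

Bolt shear: A_b = π·27²/4 = 572.6 mm²; R_n = 469 × 572.6 × 4 × 1 / 1000 = 1074 kN → 0.75 × 1074 = 806 kN.
Bearing: edge l_c = 45, r_n = 432 kN; interior l_c = 60, r_n = 518.4 kN; R_n = 432 + 3·518.4 = 1987 kN → 1490 kN.
Block shear: A_gv = 6600, A_nv = 4360, A_nt = 780 mm²; R_n = min(0.6F_uA_nv, 0.6F_yA_gv) + U_bs·F_u·A_nt = 1302 kN → 976 kN.
Bolt shear governs: 806 kN.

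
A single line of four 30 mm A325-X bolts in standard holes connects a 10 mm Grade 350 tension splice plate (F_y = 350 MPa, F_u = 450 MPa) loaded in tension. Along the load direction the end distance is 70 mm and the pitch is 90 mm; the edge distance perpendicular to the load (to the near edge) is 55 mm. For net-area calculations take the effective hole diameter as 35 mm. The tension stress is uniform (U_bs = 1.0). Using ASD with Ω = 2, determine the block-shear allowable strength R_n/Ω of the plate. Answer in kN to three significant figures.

378 kN

Shear plane L_v = 70 + 3·90 = 340 mm; A_gv = 340 × 10 = 3400 mm².
A_nv = (340 − 3.5·35) × 10 = 2175 mm².
A_nt = (55 − 0.5·35) × 10 = 375 mm².
0.6 F_u A_nv = 587.2 kN; 0.6 F_y A_gv = 714 kN → shear rupture governs the shear term.
R_n = 587.2 + 1.0 × 450 × 375 / 1000 = 756 kN.
Allowable strength R_n/Ω = 756 / 2 = 378 kN.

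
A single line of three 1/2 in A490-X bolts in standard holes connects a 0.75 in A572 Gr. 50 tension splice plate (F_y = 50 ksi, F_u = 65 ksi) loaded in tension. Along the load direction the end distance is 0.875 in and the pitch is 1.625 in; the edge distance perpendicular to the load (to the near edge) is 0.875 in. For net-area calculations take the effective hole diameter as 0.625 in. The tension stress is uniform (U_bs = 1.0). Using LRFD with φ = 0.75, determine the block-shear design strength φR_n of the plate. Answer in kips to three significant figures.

Shear plane L_v = 0.875 + 2·1.625 = 4.125 in; A_gv = 4.125 × 0.75 = 3.094 in².
A_nv = (4.125 − 2.5·0.625) × 0.75 = 1.922 in².
A_nt = (0.875 − 0.5·0.625) × 0.75 = 0.4219 in².
0.6 F_u A_nv = 74.95 kips; 0.6 F_y A_gv = 92.81 kips → shear rupture governs the shear term.
R_n = 74.95 + 1.0 × 65 × 0.4219 = 102.4 kips.
Design strength φR_n = 0.75 × 102.4 = 76.8 kips.

76.8 kips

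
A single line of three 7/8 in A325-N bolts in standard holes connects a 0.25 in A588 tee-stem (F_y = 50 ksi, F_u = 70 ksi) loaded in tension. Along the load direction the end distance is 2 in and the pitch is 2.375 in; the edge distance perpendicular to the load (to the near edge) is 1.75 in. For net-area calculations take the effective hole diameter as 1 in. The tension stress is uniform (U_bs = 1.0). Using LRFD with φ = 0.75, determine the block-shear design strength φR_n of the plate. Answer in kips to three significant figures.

49.9 kips

Shear plane L_v = 2 + 2·2.375 = 6.75 in; A_gv = 6.75 × 0.25 = 1.688 in².
A_nv = (6.75 − 2.5·1) × 0.25 = 1.062 in².
A_nt = (1.75 − 0.5·1) × 0.25 = 0.3125 in².
0.6 F_u A_nv = 44.62 kips; 0.6 F_y A_gv = 50.62 kips → shear rupture governs the shear term.
R_n = 44.62 + 1.0 × 70 × 0.3125 = 66.5 kips.
Design strength φR_n = 0.75 × 66.5 = 49.9 kips.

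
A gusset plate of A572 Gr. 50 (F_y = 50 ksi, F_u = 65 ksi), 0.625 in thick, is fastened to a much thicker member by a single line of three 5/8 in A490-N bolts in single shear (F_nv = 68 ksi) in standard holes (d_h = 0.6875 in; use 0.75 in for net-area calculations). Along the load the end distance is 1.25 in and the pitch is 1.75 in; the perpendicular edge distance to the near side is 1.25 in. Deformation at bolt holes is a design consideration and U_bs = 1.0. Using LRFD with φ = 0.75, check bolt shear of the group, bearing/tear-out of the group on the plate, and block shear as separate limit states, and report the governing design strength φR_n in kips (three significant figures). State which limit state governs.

Bolt shear: A_b = π·0.625²/4 = 0.3068 in²; R_n = 68 × 0.3068 × 3 × 1 = 62.59 kips → 0.75 × 62.59 = 46.9 kips.
Bearing: edge l_c = 0.9062, r_n = 44.18 kips; interior l_c = 1.062, r_n = 51.8 kips; R_n = 44.18 + 2·51.8 = 147.8 kips → 111 kips.
Block shear: A_gv = 2.969, A_nv = 1.797, A_nt = 0.5469 in²; R_n = min(0.6F_uA_nv, 0.6F_yA_gv) + U_bs·F_u·A_nt = 105.6 kips → 79.2 kips.
Bolt shear governs: 46.9 kips.

46.9 kips (bolt shear governs)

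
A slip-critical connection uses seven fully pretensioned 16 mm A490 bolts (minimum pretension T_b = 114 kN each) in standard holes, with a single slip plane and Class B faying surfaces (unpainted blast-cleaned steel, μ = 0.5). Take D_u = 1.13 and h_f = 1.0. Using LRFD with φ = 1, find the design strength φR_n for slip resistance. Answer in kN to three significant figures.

451 kN

R_n = μ · D_u · h_f · T_b · n_s · n_b = 0.5 × 1.13 × 1.0 × 114 × 1 × 7 = 450.9 kN.
Design strength φR_n = 1 × 450.9 = 451 kN.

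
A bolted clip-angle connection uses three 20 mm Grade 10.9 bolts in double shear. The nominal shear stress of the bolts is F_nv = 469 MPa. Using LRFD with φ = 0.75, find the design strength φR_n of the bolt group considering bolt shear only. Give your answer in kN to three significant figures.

663 kN

A_b = π × 20² / 4 = 314.2 mm².
R_n = F_nv · A_b · n · n_s = 469 × 314.2 × 3 × 2 / 1000 = 884 kN.
Design strength φR_n = 0.75 × 884 = 663 kN.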